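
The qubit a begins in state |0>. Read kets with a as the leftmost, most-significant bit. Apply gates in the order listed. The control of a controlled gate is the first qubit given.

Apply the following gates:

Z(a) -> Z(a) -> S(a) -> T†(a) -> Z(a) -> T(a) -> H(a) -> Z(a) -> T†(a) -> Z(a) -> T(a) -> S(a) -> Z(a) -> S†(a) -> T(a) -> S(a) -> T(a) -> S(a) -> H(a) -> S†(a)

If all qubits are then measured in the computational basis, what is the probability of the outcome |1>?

Outcome |1> occurs with probability 1/2.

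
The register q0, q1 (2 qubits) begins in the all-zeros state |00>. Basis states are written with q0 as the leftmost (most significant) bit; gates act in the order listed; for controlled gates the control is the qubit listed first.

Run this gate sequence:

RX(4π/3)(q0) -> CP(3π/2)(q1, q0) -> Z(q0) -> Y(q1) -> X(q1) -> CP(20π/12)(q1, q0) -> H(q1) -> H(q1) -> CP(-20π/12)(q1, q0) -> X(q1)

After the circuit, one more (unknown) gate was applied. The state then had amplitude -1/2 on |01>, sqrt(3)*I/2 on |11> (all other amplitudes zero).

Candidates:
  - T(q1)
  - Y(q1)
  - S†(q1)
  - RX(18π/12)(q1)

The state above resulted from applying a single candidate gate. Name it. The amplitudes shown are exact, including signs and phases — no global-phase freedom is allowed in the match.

The unique candidate consistent with the amplitudes is S†(q1). Key observation: gates 5-10 undo each other exactly, leaving only the rest of the circuit to track.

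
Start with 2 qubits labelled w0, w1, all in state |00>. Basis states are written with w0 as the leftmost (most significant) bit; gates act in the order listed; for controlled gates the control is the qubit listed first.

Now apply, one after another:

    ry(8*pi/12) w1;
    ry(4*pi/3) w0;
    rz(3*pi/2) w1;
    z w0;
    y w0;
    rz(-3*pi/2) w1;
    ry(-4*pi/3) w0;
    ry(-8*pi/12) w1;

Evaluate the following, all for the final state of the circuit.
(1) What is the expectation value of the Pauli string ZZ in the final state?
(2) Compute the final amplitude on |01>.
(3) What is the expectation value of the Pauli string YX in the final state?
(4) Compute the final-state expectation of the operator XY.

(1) The observable ZZ averages to 1/2.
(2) |01> carries amplitude 0 in the final state.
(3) The observable YX averages to 0.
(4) The expectation value of XY is 0.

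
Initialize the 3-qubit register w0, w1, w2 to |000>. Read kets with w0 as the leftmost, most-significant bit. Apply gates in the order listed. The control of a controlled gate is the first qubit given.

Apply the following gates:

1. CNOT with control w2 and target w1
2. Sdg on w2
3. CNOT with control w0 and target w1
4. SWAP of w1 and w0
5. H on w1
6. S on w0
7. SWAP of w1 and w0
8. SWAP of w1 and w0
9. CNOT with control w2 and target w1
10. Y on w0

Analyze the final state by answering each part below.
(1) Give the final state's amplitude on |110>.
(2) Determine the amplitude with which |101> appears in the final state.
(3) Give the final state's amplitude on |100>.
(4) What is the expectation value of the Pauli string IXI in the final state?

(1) The amplitude on |110> is sqrt(2)*I/2.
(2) The final state's coefficient on |101> equals 0.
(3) The final state's coefficient on |100> equals sqrt(2)*I/2.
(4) The expectation value of IXI is 1.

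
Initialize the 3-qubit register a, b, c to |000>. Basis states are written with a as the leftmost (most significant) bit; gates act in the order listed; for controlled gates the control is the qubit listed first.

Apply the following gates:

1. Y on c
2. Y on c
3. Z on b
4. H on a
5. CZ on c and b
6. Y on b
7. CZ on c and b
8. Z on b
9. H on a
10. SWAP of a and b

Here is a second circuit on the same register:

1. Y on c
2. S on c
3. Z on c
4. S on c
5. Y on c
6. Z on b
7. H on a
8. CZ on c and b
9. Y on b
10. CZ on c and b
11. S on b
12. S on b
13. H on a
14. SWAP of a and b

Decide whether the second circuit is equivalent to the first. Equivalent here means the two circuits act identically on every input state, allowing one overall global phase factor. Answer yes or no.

Yes: on every input state the two circuits agree up to one overall phase factor.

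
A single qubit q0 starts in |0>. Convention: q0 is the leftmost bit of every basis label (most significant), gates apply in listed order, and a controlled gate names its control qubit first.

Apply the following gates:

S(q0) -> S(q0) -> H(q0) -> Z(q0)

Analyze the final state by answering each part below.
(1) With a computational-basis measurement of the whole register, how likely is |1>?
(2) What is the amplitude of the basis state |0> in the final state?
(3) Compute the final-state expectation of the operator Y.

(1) Outcome |1> occurs with probability 1/2.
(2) The amplitude on |0> is sqrt(2)/2.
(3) In the final state, Y has expectation 0.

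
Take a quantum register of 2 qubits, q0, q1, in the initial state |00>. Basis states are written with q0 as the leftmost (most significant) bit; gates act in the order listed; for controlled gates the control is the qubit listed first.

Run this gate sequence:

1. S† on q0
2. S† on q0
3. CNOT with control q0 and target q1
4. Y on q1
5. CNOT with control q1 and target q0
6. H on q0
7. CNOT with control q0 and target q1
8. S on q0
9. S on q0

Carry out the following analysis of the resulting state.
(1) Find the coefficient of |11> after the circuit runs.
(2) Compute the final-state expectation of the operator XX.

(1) The amplitude on |11> is 0.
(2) In the final state, XX has expectation 1.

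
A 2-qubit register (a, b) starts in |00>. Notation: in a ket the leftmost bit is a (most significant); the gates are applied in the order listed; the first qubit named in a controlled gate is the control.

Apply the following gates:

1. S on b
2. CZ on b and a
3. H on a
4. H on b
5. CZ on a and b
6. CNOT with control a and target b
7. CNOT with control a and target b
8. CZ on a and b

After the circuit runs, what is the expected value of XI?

The observable XI averages to 1. Key observation: steps 5-8 multiply out to the identity, so the circuit reduces to the remaining gates.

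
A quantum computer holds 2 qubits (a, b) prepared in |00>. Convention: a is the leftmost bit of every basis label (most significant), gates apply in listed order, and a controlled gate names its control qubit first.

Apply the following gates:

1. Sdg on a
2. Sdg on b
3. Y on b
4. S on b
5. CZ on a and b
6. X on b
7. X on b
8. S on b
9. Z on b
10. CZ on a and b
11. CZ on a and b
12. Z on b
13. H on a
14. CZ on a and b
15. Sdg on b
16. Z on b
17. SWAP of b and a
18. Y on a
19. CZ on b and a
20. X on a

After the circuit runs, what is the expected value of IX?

The observable IX averages to -1. Key observation: steps 9-12 multiply out to the identity, so the circuit reduces to the remaining gates.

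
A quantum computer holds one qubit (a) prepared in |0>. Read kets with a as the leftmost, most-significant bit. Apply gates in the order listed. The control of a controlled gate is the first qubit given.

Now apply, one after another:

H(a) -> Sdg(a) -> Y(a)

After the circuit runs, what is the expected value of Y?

In the final state, Y has expectation -1.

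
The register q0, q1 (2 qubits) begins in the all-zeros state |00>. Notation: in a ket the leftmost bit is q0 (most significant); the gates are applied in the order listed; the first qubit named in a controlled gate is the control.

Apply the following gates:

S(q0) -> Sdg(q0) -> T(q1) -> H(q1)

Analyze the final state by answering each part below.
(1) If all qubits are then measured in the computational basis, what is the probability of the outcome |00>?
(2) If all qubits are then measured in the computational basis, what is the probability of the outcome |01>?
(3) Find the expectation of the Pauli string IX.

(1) The probability of measuring |00> is 1/2.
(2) Outcome |01> occurs with probability 1/2.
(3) The expectation value of IX is 1.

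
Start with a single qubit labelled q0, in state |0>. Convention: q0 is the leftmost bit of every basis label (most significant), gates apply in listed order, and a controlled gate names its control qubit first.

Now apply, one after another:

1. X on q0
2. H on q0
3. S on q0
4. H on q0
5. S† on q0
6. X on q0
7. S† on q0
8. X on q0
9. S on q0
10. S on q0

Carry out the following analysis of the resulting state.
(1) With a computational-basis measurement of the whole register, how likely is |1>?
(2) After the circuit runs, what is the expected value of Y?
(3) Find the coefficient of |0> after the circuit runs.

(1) Outcome |1> occurs with probability 1/2.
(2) The expectation value of Y is -1.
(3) |0> carries amplitude -1/2 - I/2 in the final state.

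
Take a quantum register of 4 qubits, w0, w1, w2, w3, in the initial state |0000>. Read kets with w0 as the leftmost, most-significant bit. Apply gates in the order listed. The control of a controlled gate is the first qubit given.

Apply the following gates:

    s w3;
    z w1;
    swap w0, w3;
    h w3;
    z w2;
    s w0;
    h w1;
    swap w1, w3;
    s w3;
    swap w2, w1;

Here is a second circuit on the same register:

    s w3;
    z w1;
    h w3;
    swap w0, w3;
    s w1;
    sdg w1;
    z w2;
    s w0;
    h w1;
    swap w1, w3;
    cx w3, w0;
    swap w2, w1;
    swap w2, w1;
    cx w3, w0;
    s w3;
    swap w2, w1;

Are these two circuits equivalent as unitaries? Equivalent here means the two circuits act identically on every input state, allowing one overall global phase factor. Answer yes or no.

No, they are not equivalent — no single phase factor reconciles the two unitaries.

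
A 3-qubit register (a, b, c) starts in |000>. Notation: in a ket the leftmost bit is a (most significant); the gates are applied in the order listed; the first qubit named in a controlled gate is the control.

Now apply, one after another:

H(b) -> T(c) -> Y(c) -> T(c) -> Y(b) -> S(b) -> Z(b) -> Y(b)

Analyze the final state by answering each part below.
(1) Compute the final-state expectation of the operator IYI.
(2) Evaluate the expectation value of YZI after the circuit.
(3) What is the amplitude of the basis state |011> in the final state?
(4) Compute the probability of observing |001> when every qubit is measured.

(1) In the final state, IYI has expectation 1.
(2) The observable YZI averages to 0.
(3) The amplitude on |011> is sqrt(2)*exp(3*I*pi/4)/2.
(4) The probability of measuring |001> is 1/2.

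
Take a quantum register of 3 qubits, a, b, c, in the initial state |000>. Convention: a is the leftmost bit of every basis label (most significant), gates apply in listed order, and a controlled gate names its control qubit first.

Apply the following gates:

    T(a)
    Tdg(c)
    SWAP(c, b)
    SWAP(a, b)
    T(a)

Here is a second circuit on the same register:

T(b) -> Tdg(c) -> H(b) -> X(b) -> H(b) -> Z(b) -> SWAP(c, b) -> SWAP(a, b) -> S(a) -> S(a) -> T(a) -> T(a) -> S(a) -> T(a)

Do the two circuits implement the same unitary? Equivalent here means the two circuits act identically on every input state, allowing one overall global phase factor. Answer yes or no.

No: there is an input state on which the two circuits produce genuinely different outputs (not merely differing by a phase).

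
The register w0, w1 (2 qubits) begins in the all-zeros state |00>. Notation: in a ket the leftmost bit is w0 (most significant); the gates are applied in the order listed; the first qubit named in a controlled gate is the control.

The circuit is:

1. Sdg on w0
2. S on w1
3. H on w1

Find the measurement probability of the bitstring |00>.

Outcome |00> occurs with probability 1/2.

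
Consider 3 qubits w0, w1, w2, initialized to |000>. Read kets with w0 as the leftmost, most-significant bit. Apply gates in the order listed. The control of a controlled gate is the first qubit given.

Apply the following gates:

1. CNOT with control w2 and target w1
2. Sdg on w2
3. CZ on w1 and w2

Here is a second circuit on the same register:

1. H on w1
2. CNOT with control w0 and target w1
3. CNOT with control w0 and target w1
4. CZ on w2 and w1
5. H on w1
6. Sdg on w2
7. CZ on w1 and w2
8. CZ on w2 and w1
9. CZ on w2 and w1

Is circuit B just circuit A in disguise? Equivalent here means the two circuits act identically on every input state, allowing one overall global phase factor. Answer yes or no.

Yes: on every input state the two circuits agree up to one overall phase factor.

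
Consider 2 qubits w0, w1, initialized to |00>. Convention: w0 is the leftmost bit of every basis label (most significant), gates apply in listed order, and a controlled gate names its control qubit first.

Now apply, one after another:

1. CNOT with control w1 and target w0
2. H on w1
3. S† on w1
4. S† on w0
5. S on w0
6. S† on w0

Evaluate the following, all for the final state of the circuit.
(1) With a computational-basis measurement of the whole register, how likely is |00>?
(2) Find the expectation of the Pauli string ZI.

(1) Outcome |00> occurs with probability 1/2.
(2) The expectation value of ZI is 1.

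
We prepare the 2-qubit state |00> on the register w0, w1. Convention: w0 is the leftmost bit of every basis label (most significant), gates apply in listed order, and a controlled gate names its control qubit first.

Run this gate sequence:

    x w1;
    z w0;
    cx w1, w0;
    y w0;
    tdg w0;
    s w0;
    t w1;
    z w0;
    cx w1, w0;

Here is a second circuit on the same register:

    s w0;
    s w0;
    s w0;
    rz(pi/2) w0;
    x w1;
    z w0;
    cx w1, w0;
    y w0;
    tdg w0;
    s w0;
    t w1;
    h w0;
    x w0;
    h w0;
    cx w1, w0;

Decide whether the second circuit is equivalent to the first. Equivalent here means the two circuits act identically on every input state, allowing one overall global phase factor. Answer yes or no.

Yes: on every input state the two circuits agree up to one overall phase factor.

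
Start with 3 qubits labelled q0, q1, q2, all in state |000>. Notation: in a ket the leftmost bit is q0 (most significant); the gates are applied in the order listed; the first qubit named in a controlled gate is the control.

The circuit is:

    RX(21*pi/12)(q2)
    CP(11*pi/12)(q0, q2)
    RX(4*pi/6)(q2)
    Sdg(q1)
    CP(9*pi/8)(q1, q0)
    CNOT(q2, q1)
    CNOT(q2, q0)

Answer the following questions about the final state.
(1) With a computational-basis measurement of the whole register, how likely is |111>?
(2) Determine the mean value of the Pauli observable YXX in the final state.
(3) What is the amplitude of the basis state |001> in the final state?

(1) A full measurement returns |111> with probability -sqrt(6)/8 + sqrt(2)/8 + 1/2.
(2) The observable YXX averages to -sqrt(6)/4 - sqrt(2)/4.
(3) |001> carries amplitude 0 in the final state.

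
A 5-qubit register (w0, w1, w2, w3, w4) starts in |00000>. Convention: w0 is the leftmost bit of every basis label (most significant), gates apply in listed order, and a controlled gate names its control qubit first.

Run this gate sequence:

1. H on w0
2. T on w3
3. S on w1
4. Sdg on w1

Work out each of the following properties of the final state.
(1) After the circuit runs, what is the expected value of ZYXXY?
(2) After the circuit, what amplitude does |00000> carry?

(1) The observable ZYXXY averages to 0.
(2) The amplitude on |00000> is sqrt(2)/2.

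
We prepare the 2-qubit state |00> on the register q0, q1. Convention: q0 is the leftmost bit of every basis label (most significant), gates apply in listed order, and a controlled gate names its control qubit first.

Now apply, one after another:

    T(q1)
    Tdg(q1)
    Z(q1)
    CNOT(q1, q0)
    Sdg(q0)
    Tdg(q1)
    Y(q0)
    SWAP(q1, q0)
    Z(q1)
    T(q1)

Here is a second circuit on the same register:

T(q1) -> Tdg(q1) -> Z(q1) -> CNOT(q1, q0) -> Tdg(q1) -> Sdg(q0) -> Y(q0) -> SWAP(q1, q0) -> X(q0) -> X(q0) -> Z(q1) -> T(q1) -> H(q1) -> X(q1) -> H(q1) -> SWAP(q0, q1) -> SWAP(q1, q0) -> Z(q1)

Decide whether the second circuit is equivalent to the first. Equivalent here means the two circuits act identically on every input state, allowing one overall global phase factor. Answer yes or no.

Yes, they are equivalent — the unitaries differ by at most a global phase.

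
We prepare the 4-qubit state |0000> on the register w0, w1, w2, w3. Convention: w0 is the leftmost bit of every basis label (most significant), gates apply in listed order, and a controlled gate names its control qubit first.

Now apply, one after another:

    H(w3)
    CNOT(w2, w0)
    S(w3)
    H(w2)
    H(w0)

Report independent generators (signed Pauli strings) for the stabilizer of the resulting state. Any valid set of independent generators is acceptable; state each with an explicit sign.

One valid set of independent stabilizer generators is +XIII, +IIXI, +IIIY, +IZII (any independent generating set of the same group is equally correct).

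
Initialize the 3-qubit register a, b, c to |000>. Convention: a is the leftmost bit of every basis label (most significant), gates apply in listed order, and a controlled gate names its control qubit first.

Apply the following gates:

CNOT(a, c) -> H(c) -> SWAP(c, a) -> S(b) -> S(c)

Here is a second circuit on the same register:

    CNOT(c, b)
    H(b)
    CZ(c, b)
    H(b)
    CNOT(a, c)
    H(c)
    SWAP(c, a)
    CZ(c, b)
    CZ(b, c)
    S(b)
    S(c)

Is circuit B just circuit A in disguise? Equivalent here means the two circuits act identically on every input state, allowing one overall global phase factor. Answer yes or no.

Yes — the two circuits implement the same unitary up to a global phase.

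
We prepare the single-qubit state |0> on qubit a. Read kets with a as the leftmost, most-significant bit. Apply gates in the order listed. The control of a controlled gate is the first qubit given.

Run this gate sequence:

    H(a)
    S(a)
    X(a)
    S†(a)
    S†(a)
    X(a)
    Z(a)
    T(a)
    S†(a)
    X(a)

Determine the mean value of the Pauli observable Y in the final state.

In the final state, Y has expectation -sqrt(2)/2.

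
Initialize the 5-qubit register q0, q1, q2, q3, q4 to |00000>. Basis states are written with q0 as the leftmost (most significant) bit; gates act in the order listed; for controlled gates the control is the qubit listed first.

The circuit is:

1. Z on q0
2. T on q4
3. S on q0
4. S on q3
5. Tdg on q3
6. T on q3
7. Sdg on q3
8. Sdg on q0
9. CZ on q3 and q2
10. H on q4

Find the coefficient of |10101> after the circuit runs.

|10101> carries amplitude 0 in the final state. Key observation: gates 3-8 undo each other exactly, leaving only the rest of the circuit to track.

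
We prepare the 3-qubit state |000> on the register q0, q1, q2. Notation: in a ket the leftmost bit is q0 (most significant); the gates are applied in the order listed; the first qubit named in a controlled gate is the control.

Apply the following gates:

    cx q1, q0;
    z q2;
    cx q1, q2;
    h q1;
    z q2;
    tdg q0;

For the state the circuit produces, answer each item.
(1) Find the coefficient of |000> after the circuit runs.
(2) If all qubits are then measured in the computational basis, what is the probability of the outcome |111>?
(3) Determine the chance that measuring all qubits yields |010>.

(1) |000> carries amplitude sqrt(2)/2 in the final state.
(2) Outcome |111> occurs with probability 0.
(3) A full measurement returns |010> with probability 1/2.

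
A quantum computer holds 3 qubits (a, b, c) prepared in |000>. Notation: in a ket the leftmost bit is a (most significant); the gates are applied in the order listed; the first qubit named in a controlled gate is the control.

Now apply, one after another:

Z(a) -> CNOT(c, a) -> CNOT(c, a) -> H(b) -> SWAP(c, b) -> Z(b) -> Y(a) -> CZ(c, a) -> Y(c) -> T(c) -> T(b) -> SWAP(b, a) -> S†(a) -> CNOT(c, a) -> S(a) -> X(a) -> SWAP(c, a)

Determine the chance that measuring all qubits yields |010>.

A full measurement returns |010> with probability 0. Key observation: the block from step 2 through step 3 cancels to the identity and can be dropped.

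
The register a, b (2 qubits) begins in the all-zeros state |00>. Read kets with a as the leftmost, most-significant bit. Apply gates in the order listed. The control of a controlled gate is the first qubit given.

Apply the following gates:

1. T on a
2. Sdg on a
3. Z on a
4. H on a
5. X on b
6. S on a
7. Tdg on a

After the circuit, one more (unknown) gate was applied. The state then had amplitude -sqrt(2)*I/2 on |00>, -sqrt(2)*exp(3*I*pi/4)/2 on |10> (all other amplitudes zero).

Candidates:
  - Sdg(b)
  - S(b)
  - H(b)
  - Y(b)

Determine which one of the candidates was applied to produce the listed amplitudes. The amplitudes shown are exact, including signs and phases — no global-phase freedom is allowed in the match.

The unique candidate consistent with the amplitudes is Y(b).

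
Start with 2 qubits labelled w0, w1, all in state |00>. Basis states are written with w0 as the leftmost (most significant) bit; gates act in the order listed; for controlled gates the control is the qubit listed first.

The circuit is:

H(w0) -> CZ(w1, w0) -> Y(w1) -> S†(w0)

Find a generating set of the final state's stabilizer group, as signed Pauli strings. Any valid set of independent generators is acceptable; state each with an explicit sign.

The stabilizer group can be generated by -YI, -IZ, among other valid generating sets.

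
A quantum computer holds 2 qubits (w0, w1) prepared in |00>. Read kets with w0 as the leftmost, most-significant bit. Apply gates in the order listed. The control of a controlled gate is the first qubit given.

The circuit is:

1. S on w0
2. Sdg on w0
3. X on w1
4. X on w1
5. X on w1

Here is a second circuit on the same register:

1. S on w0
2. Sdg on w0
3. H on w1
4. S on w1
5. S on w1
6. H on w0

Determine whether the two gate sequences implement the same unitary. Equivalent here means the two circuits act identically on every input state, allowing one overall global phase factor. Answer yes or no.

No — the two circuits implement different unitaries, even allowing a global phase.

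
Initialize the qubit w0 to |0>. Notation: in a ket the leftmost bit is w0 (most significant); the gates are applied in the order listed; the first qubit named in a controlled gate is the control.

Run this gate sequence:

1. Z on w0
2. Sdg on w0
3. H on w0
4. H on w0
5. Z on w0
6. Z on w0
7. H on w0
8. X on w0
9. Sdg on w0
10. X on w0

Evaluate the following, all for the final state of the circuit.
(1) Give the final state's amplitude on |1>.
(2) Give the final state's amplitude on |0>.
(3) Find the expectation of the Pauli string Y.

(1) |1> carries amplitude sqrt(2)/2 in the final state.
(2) The amplitude on |0> is -sqrt(2)*I/2.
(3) In the final state, Y has expectation 1.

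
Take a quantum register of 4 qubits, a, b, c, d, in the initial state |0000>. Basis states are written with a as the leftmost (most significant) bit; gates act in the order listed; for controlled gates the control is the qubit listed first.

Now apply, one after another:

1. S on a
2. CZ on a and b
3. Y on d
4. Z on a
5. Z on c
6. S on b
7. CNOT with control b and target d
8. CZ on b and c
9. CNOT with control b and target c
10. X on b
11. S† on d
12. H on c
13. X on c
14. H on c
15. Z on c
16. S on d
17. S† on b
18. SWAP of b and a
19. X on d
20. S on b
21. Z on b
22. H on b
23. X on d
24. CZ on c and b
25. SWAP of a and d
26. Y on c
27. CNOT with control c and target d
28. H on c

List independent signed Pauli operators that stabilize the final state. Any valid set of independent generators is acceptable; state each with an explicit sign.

One valid set of independent stabilizer generators is +IXII, -IIXI, -ZIII, +IIIZ (any independent generating set of the same group is equally correct).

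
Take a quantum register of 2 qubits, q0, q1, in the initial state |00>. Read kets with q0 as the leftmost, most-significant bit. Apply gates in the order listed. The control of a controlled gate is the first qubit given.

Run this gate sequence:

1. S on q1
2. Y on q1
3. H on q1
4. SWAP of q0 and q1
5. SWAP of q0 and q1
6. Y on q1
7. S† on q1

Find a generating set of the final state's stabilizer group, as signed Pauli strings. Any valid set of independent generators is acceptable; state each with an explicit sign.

The stabilizer group can be generated by -IY, +ZI, among other valid generating sets.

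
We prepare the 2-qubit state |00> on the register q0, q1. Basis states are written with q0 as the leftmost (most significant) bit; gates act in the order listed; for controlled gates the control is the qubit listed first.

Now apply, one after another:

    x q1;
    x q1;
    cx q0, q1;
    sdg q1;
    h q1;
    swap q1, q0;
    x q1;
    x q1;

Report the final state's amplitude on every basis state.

After the circuit, the state carries amplitude sqrt(2)/2 on |00>, 0 on |01>, sqrt(2)/2 on |10>, 0 on |11>.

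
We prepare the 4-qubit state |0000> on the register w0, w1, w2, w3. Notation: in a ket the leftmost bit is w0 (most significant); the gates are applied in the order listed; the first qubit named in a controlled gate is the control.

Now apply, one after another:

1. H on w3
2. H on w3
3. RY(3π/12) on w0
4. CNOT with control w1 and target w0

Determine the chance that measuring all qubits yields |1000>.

A full measurement returns |1000> with probability 1/2 - sqrt(2)/4. Key observation: steps 1-2 multiply out to the identity, so the circuit reduces to the remaining gates.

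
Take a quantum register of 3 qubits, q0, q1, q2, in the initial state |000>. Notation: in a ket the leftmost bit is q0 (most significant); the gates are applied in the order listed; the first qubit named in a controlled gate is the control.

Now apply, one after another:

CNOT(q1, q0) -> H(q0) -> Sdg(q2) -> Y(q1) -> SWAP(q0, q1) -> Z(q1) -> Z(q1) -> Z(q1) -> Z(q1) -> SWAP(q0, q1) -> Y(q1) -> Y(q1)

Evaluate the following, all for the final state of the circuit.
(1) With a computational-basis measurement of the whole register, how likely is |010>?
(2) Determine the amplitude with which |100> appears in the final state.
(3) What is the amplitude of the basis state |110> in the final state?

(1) A full measurement returns |010> with probability 1/2.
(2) The final state's coefficient on |100> equals 0.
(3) The final state's coefficient on |110> equals sqrt(2)*I/2.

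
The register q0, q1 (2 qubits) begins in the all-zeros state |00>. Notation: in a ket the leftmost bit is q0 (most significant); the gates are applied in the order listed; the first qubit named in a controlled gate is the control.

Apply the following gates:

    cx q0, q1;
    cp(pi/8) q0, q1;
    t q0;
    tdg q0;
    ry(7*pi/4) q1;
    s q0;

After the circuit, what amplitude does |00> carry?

The amplitude on |00> is -sqrt(sqrt(2) + 2)/2.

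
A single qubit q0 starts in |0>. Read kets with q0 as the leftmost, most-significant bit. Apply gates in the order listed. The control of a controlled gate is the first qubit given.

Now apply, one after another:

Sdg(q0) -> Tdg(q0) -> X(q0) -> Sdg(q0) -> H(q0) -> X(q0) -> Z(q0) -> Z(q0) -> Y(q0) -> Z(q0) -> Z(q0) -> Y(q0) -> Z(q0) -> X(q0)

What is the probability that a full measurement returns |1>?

The probability of measuring |1> is 1/2. Key observation: gates 8-13 undo each other exactly, leaving only the rest of the circuit to track.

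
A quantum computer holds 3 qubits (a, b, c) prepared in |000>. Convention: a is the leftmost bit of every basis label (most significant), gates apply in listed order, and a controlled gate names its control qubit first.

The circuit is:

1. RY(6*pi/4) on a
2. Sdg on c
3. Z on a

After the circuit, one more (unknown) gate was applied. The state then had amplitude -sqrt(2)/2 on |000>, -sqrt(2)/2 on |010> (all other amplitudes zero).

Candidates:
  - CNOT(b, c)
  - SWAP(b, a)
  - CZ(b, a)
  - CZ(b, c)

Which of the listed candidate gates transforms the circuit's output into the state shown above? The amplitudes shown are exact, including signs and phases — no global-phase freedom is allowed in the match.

It was SWAP(b, a) that produced the state shown.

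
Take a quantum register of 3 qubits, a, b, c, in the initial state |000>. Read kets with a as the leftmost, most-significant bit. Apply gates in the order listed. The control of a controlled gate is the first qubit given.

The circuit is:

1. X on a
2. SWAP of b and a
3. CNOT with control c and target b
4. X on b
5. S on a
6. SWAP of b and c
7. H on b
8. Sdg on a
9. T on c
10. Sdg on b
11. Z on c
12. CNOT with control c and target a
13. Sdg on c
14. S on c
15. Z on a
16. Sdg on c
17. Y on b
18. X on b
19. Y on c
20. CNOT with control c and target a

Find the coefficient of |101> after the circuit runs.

The amplitude on |101> is -sqrt(2)/2.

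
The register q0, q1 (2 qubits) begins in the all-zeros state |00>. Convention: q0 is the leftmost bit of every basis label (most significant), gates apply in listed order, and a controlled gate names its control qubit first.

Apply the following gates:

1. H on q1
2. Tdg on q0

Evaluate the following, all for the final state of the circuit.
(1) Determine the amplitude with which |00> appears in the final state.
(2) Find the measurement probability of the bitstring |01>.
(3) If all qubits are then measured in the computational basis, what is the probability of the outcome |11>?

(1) The amplitude on |00> is sqrt(2)/2.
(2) The probability of measuring |01> is 1/2.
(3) A full measurement returns |11> with probability 0.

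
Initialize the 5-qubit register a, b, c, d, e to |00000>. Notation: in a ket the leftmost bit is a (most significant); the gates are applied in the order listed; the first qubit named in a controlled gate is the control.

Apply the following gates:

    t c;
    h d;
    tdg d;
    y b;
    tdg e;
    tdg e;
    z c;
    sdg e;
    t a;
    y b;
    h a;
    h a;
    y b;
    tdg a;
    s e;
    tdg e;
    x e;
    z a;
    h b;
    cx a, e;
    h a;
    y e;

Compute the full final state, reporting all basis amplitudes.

After the circuit, the state carries amplitude sqrt(2)/4 on |00000>, -sqrt(2)*exp(3*I*pi/4)/4 on |00010>, -sqrt(2)/4 on |01000>, sqrt(2)*exp(3*I*pi/4)/4 on |01010>, sqrt(2)/4 on |10000>, -sqrt(2)*exp(3*I*pi/4)/4 on |10010>, -sqrt(2)/4 on |11000>, sqrt(2)*exp(3*I*pi/4)/4 on |11010>, and 0 on every other basis state. Key observation: gates 8-15 undo each other exactly, leaving only the rest of the circuit to track.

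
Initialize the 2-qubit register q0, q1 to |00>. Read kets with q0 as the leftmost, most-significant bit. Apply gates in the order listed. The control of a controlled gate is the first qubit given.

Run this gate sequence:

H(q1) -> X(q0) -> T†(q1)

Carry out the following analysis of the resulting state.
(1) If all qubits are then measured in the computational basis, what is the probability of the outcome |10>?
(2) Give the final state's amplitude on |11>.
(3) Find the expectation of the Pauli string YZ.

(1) Outcome |10> occurs with probability 1/2.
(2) |11> carries amplitude -sqrt(2)*exp(3*I*pi/4)/2 in the final state.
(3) In the final state, YZ has expectation 0.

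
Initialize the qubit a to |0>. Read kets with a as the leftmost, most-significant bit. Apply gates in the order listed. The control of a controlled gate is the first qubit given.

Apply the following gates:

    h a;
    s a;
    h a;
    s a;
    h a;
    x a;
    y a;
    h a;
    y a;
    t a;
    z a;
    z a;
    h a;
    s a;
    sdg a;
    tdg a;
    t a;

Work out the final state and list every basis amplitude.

After the circuit, the state carries amplitude sqrt(2)*(-1 - I + exp(3*I*pi/4) + exp(I*pi/4))/4 on |0>, sqrt(2)*(-1 - I - exp(I*pi/4) - exp(3*I*pi/4))/4 on |1>. Key observation: steps 14-15 multiply out to the identity, so the circuit reduces to the remaining gates.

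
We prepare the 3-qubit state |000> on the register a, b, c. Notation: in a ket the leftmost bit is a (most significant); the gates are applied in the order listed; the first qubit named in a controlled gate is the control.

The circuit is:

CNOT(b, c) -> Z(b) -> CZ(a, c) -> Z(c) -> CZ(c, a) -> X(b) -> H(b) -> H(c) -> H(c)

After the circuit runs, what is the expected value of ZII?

In the final state, ZII has expectation 1. Key observation: gates 8-9 undo each other exactly, leaving only the rest of the circuit to track.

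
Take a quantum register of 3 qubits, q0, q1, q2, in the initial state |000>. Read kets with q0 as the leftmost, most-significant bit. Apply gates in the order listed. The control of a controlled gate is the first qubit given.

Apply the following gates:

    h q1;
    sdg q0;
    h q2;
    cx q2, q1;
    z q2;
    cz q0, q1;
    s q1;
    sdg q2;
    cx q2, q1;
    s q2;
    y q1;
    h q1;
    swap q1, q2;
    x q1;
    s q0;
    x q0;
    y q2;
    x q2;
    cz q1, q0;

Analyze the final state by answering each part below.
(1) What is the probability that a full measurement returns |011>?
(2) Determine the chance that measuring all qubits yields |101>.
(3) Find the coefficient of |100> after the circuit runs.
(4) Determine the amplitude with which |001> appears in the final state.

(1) A full measurement returns |011> with probability 0.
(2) The probability of measuring |101> is 1/4.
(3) |100> carries amplitude sqrt(2)*(-1 + I)/4 in the final state.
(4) The final state's coefficient on |001> equals 0.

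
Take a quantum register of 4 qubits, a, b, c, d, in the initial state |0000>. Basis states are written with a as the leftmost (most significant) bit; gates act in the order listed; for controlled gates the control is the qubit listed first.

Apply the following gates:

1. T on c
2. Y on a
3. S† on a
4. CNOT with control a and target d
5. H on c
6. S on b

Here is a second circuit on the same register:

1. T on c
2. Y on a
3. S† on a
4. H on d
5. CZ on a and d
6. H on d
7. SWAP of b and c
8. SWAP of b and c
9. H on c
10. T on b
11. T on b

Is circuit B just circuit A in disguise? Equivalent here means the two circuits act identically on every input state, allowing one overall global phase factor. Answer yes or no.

Yes — the two circuits implement the same unitary up to a global phase.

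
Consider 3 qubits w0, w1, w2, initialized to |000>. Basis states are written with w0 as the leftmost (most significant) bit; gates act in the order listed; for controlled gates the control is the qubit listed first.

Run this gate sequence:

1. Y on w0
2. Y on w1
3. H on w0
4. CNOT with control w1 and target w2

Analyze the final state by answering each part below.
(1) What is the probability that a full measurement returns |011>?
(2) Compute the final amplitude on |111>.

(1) The probability of measuring |011> is 1/2.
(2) |111> carries amplitude sqrt(2)/2 in the final state.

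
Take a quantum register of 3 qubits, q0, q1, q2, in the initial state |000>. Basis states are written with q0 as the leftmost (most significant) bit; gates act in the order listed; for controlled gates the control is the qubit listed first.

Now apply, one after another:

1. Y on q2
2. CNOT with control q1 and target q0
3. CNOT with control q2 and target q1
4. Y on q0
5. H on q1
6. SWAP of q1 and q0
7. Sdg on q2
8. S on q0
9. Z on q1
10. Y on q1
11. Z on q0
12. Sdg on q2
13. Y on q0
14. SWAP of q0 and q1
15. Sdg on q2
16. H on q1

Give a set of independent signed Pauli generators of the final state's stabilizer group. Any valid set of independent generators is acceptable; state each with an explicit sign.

The final state is stabilized by the group generated by -IYI, +ZII, -IIZ; other independent generating sets are equally valid.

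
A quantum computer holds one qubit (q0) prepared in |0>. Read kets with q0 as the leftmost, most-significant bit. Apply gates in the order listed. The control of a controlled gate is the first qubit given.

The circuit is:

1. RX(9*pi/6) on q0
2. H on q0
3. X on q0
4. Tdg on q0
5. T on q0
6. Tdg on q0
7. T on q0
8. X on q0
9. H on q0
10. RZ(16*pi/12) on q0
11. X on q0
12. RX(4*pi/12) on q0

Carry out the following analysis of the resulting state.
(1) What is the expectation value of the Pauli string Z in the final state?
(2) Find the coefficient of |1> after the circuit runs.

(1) In the final state, Z has expectation sqrt(3)/4. Key observation: steps 2-9 multiply out to the identity, so the circuit reduces to the remaining gates.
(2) |1> carries amplitude (sqrt(6) - sqrt(2)*exp(I*pi/3))*exp(I*pi/3)/4 in the final state.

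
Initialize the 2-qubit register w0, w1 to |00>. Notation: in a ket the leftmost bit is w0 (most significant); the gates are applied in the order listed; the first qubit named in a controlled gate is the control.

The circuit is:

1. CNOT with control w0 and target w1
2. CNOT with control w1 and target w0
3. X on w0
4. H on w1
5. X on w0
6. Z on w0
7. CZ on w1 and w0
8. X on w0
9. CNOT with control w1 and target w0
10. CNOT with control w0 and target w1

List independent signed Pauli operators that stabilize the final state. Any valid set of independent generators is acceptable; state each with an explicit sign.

The stabilizer group can be generated by +XI, -IZ, among other valid generating sets.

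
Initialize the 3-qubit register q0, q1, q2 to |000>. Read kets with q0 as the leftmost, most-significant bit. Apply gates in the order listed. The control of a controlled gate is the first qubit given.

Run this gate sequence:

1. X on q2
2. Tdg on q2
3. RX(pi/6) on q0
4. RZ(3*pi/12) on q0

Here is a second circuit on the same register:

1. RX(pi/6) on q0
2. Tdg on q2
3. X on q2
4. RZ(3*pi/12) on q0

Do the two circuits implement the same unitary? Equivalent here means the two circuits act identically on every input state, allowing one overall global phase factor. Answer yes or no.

No — the two circuits implement different unitaries, even allowing a global phase.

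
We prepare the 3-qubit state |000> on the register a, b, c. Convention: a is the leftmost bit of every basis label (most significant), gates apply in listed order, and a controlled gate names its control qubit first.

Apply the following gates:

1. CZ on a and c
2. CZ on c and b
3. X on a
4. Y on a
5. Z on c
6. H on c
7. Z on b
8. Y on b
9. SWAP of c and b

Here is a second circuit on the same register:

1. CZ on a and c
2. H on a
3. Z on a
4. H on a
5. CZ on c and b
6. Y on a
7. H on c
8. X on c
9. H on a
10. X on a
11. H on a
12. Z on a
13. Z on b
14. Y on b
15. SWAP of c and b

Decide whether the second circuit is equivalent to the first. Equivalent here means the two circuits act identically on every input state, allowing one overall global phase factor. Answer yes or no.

Yes, they are equivalent — the unitaries differ by at most a global phase.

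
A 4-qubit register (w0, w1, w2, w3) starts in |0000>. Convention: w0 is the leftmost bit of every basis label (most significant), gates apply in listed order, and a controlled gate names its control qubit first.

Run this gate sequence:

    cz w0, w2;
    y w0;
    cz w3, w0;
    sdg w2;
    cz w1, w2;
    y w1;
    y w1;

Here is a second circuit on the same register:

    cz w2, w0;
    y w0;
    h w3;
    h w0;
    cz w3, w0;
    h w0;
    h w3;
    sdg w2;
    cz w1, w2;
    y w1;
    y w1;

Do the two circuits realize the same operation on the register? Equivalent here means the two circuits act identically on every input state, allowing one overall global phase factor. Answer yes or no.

No, they are not equivalent — no single phase factor reconciles the two unitaries.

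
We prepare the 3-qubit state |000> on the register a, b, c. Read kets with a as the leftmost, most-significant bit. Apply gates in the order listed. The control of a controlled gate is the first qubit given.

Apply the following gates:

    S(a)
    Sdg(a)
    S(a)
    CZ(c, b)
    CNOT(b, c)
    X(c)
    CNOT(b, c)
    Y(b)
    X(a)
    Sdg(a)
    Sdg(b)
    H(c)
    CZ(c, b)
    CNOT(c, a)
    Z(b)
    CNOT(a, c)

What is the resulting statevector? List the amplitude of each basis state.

The resulting statevector has amplitude sqrt(2)*I/2 on |011>, sqrt(2)*I/2 on |111>, and 0 on every other basis state.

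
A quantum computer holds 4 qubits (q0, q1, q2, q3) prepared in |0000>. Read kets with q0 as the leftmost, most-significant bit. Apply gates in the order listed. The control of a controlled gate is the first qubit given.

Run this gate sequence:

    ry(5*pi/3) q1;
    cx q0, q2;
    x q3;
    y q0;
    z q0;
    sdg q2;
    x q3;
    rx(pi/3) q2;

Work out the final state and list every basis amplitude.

After the circuit, the state carries amplitude 3*I/4 on |1000>, sqrt(3)/4 on |1010>, -sqrt(3)*I/4 on |1100>, -1/4 on |1110>, and 0 on every other basis state.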